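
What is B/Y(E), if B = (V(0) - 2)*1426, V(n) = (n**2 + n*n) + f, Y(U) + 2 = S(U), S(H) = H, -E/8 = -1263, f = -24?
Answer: -18538/5051 ≈ -3.6702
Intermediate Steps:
E = 10104 (E = -8*(-1263) = 10104)
Y(U) = -2 + U
V(n) = -24 + 2*n**2 (V(n) = (n**2 + n*n) - 24 = (n**2 + n**2) - 24 = 2*n**2 - 24 = -24 + 2*n**2)
B = -37076 (B = ((-24 + 2*0**2) - 2)*1426 = ((-24 + 2*0) - 2)*1426 = ((-24 + 0) - 2)*1426 = (-24 - 2)*1426 = -26*1426 = -37076)
B/Y(E) = -37076/(-2 + 10104) = -37076/10102 = -37076*1/10102 = -18538/5051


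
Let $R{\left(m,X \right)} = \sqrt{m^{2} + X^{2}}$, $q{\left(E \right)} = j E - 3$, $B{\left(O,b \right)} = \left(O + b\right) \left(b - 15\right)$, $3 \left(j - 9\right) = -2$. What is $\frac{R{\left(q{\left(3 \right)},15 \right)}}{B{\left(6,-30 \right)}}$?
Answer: $\frac{\sqrt{709}}{1080} \approx 0.024655$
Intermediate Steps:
$j = \frac{25}{3}$ ($j = 9 + \frac{1}{3} \left(-2\right) = 9 - \frac{2}{3} = \frac{25}{3} \approx 8.3333$)
$B{\left(O,b \right)} = \left(-15 + b\right) \left(O + b\right)$ ($B{\left(O,b \right)} = \left(O + b\right) \left(-15 + b\right) = \left(-15 + b\right) \left(O + b\right)$)
$q{\left(E \right)} = -3 + \frac{25 E}{3}$ ($q{\left(E \right)} = \frac{25 E}{3} - 3 = -3 + \frac{25 E}{3}$)
$R{\left(m,X \right)} = \sqrt{X^{2} + m^{2}}$
$\frac{R{\left(q{\left(3 \right)},15 \right)}}{B{\left(6,-30 \right)}} = \frac{\sqrt{15^{2} + \left(-3 + \frac{25}{3} \cdot 3\right)^{2}}}{\left(-30\right)^{2} - 90 - -450 + 6 \left(-30\right)} = \frac{\sqrt{225 + \left(-3 + 25\right)^{2}}}{900 - 90 + 450 - 180} = \frac{\sqrt{225 + 22^{2}}}{1080} = \sqrt{225 + 484} \cdot \frac{1}{1080} = \sqrt{709} \cdot \frac{1}{1080} = \frac{\sqrt{709}}{1080}$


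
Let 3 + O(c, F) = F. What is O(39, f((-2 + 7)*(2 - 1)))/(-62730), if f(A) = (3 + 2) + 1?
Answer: -1/20910 ≈ -4.7824e-5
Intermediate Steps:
f(A) = 6 (f(A) = 5 + 1 = 6)
O(c, F) = -3 + F
O(39, f((-2 + 7)*(2 - 1)))/(-62730) = (-3 + 6)/(-62730) = 3*(-1/62730) = -1/20910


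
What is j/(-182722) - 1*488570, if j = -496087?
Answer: -89271991453/182722 ≈ -4.8857e+5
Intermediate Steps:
j/(-182722) - 1*488570 = -496087/(-182722) - 1*488570 = -496087*(-1/182722) - 488570 = 496087/182722 - 488570 = -89271991453/182722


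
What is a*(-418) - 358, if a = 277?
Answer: -116144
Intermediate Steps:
a*(-418) - 358 = 277*(-418) - 358 = -115786 - 358 = -116144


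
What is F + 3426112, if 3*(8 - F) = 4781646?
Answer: 1832238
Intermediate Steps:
F = -1593874 (F = 8 - 1/3*4781646 = 8 - 1593882 = -1593874)
F + 3426112 = -1593874 + 3426112 = 1832238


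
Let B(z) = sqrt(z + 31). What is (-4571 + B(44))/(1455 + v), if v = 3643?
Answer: -4571/5098 + 5*sqrt(3)/5098 ≈ -0.89493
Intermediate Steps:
B(z) = sqrt(31 + z)
(-4571 + B(44))/(1455 + v) = (-4571 + sqrt(31 + 44))/(1455 + 3643) = (-4571 + sqrt(75))/5098 = (-4571 + 5*sqrt(3))*(1/5098) = -4571/5098 + 5*sqrt(3)/5098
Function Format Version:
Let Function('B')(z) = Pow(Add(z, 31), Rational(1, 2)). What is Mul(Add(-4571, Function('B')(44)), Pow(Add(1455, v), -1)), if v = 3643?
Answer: Add(Rational(-4571, 5098), Mul(Rational(5, 5098), Pow(3, Rational(1, 2)))) ≈ -0.89493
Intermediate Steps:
Function('B')(z) = Pow(Add(31, z), Rational(1, 2))
Mul(Add(-4571, Function('B')(44)), Pow(Add(1455, v), -1)) = Mul(Add(-4571, Pow(Add(31, 44), Rational(1, 2))), Pow(Add(1455, 3643), -1)) = Mul(Add(-4571, Pow(75, Rational(1, 2))), Pow(5098, -1)) = Mul(Add(-4571, Mul(5, Pow(3, Rational(1, 2)))), Rational(1, 5098)) = Add(Rational(-4571, 5098), Mul(Rational(5, 5098), Pow(3, Rational(1, 2))))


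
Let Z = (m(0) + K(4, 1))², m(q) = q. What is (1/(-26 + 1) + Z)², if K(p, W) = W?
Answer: 576/625 ≈ 0.92160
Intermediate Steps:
Z = 1 (Z = (0 + 1)² = 1² = 1)
(1/(-26 + 1) + Z)² = (1/(-26 + 1) + 1)² = (1/(-25) + 1)² = (-1/25 + 1)² = (24/25)² = 576/625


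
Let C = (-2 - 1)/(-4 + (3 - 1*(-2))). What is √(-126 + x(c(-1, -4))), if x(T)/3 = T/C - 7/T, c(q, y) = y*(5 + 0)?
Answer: I*√10495/10 ≈ 10.245*I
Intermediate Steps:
c(q, y) = 5*y (c(q, y) = y*5 = 5*y)
C = -3 (C = -3/(-4 + (3 + 2)) = -3/(-4 + 5) = -3/1 = -3*1 = -3)
x(T) = -T - 21/T (x(T) = 3*(T/(-3) - 7/T) = 3*(T*(-⅓) - 7/T) = 3*(-T/3 - 7/T) = 3*(-7/T - T/3) = -T - 21/T)
√(-126 + x(c(-1, -4))) = √(-126 + (-5*(-4) - 21/(5*(-4)))) = √(-126 + (-1*(-20) - 21/(-20))) = √(-126 + (20 - 21*(-1/20))) = √(-126 + (20 + 21/20)) = √(-126 + 421/20) = √(-2099/20) = I*√10495/10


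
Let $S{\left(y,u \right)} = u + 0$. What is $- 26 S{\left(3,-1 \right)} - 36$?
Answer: $-10$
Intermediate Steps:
$S{\left(y,u \right)} = u$
$- 26 S{\left(3,-1 \right)} - 36 = \left(-26\right) \left(-1\right) - 36 = 26 - 36 = -10$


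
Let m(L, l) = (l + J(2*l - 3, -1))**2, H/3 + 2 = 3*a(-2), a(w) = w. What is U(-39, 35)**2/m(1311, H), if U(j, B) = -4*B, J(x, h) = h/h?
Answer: 19600/529 ≈ 37.051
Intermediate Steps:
J(x, h) = 1
H = -24 (H = -6 + 3*(3*(-2)) = -6 + 3*(-6) = -6 - 18 = -24)
m(L, l) = (1 + l)**2 (m(L, l) = (l + 1)**2 = (1 + l)**2)
U(-39, 35)**2/m(1311, H) = (-4*35)**2/((1 - 24)**2) = (-140)**2/((-23)**2) = 19600/529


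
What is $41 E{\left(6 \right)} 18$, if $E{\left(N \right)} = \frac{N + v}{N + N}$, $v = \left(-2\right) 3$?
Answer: $0$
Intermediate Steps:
$v = -6$
$E{\left(N \right)} = \frac{-6 + N}{2 N}$ ($E{\left(N \right)} = \frac{N - 6}{N + N} = \frac{-6 + N}{2 N}$)
$41 E{\left(6 \right)} 18 = 41 \frac{-6 + 6}{2 \cdot 6} \cdot 18 = 41 \cdot \frac{1}{2} \cdot \frac{1}{6} \cdot 0 \cdot 18 = 41 \cdot 0 \cdot 18 = 0 \cdot 18 = 0$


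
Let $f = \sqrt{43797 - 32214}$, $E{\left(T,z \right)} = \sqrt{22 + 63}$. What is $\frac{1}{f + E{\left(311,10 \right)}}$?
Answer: $\frac{1}{\sqrt{85} + 9 \sqrt{143}} \approx 0.0085584$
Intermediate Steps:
$E{\left(T,z \right)} = \sqrt{85}$
$f = 9 \sqrt{143}$ ($f = \sqrt{11583} = 9 \sqrt{143} \approx 107.62$)
$\frac{1}{f + E{\left(311,10 \right)}} = \frac{1}{9 \sqrt{143} + \sqrt{85}} = \frac{1}{\sqrt{85} + 9 \sqrt{143}}$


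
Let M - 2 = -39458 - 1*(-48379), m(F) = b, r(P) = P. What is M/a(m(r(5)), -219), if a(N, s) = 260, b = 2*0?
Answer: 8923/260 ≈ 34.319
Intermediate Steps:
b = 0
m(F) = 0
M = 8923 (M = 2 + (-39458 - 1*(-48379)) = 2 + (-39458 + 48379) = 2 + 8921 = 8923)
M/a(m(r(5)), -219) = 8923/260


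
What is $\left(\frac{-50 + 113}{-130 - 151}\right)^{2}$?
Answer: $\frac{3969}{78961} \approx 0.050265$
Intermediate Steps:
$\left(\frac{-50 + 113}{-130 - 151}\right)^{2} = \left(\frac{63}{-281}\right)^{2} = \left(63 \left(- \frac{1}{281}\right)\right)^{2} = \left(- \frac{63}{281}\right)^{2} = \frac{3969}{78961}$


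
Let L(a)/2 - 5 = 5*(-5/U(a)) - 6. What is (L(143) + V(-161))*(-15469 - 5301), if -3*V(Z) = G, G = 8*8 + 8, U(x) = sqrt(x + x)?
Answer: 540020 + 519250*sqrt(286)/143 ≈ 6.0143e+5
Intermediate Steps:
U(x) = sqrt(2)*sqrt(x) (U(x) = sqrt(2*x) = sqrt(2)*sqrt(x))
G = 72 (G = 64 + 8 = 72)
V(Z) = -24 (V(Z) = -1/3*72 = -24)
L(a) = -2 - 25*sqrt(2)/sqrt(a) (L(a) = 10 + 2*(5*(-5*sqrt(2)/(2*sqrt(a))) - 6) = 10 + 2*(-25*sqrt(2)/(2*sqrt(a)) - 6) = 10 + 2*(-6 - 25*sqrt(2)/(2*sqrt(a))) = 10 + (-12 - 25*sqrt(2)/sqrt(a)) = -2 - 25*sqrt(2)/sqrt(a))
(L(143) + V(-161))*(-15469 - 5301) = ((-2 - 25*sqrt(2)/sqrt(143)) - 24)*(-15469 - 5301) = ((-2 - 25*sqrt(2)*sqrt(143)/143) - 24)*(-20770) = ((-2 - 25*sqrt(286)/143) - 24)*(-20770) = (-26 - 25*sqrt(286)/143)*(-20770) = 540020 + 519250*sqrt(286)/143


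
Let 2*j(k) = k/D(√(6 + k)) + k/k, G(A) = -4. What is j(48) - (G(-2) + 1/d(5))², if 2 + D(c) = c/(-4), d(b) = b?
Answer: -4537/50 + 144*√6/5 ≈ -20.195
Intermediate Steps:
D(c) = -2 - c/4 (D(c) = -2 + c/(-4) = -2 + c*(-¼) = -2 - c/4)
j(k) = ½ + k/(2*(-2 - √(6 + k)/4)) (j(k) = (k/(-2 - √(6 + k)/4) + k/k)/2 = (k/(-2 - √(6 + k)/4) + 1)/2 = (1 + k/(-2 - √(6 + k)/4))/2 = ½ + k/(2*(-2 - √(6 + k)/4)))
j(48) - (G(-2) + 1/d(5))² = (8 + √(6 + 48) - 4*48)/(2*(8 + √(6 + 48))) - (-4 + 1/5)² = (8 + √54 - 192)/(2*(8 + √54)) - (-4 + ⅕)² = (8 + 3*√6 - 192)/(2*(8 + 3*√6)) - (-19/5)² = (-184 + 3*√6)/(2*(8 + 3*√6)) - 1*361/25 = (-184 + 3*√6)/(2*(8 + 3*√6)) - 361/25 = -361/25 + (-184 + 3*√6)/(2*(8 + 3*√6))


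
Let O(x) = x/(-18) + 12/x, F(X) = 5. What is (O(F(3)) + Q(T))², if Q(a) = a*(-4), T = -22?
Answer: 65788321/8100 ≈ 8122.0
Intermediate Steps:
O(x) = 12/x - x/18 (O(x) = x*(-1/18) + 12/x = -x/18 + 12/x = 12/x - x/18)
Q(a) = -4*a
(O(F(3)) + Q(T))² = ((12/5 - 1/18*5) - 4*(-22))² = ((12*(⅕) - 5/18) + 88)² = ((12/5 - 5/18) + 88)² = (191/90 + 88)² = (8111/90)² = 65788321/8100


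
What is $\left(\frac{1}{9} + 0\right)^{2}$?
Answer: $\frac{1}{81} \approx 0.012346$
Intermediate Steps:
$\left(\frac{1}{9} + 0\right)^{2} = \left(\frac{1}{9}\right)^{2} = \frac{1}{81}$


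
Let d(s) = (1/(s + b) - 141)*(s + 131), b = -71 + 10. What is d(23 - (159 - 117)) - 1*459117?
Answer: -2374552/5 ≈ -4.7491e+5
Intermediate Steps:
b = -61
d(s) = (-141 + 1/(-61 + s))*(131 + s) (d(s) = (1/(s - 61) - 141)*(s + 131) = (1/(-61 + s) - 141)*(131 + s) = (-141 + 1/(-61 + s))*(131 + s))
d(23 - (159 - 117)) - 1*459117 = (1126862 - 9869*(23 - (159 - 117)) - 141*(23 - (159 - 117))²)/(-61 + (23 - (159 - 117))) - 1*459117 = (1126862 - 9869*(23 - 1*42) - 141*(23 - 1*42)²)/(-61 + (23 - 1*42)) - 459117 = (1126862 - 9869*(23 - 42) - 141*(23 - 42)²)/(-61 + (23 - 42)) - 459117 = (1126862 - 9869*(-19) - 141*(-19)²)/(-61 - 19) - 459117 = (1126862 + 187511 - 141*361)/(-80) - 459117 = -(1126862 + 187511 - 50901)/80 - 459117 = -1/80*1263472 - 459117 = -78967/5 - 459117 = -2374552/5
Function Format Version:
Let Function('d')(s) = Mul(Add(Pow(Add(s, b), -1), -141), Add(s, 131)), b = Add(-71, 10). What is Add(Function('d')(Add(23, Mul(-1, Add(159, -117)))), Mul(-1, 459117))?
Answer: Rational(-2374552, 5) ≈ -4.7491e+5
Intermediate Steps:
b = -61
Function('d')(s) = Mul(Add(-141, Pow(Add(-61, s), -1)), Add(131, s)) (Function('d')(s) = Mul(Add(Pow(Add(s, -61), -1), -141), Add(s, 131)) = Mul(Add(Pow(Add(-61, s), -1), -141), Add(131, s)) = Mul(Add(-141, Pow(Add(-61, s), -1)), Add(131, s)))
Add(Function('d')(Add(23, Mul(-1, Add(159, -117)))), Mul(-1, 459117)) = Add(Mul(Pow(Add(-61, Add(23, Mul(-1, Add(159, -117)))), -1), Add(1126862, Mul(-9869, Add(23, Mul(-1, Add(159, -117)))), Mul(-141, Pow(Add(23, Mul(-1, Add(159, -117))), 2)))), Mul(-1, 459117)) = Add(Mul(Pow(Add(-61, Add(23, Mul(-1, 42))), -1), Add(1126862, Mul(-9869, Add(23, Mul(-1, 42))), Mul(-141, Pow(Add(23, Mul(-1, 42)), 2)))), -459117) = Add(Mul(Pow(Add(-61, Add(23, -42)), -1), Add(1126862, Mul(-9869, Add(23, -42)), Mul(-141, Pow(Add(23, -42), 2)))), -459117) = Add(Mul(Pow(Add(-61, -19), -1), Add(1126862, Mul(-9869, -19), Mul(-141, Pow(-19, 2)))), -459117) = Add(Mul(Pow(-80, -1), Add(1126862, 187511, Mul(-141, 361))), -459117) = Add(Mul(Rational(-1, 80), Add(1126862, 187511, -50901)), -459117) = Add(Mul(Rational(-1, 80), 1263472), -459117) = Add(Rational(-78967, 5), -459117) = Rational(-2374552, 5)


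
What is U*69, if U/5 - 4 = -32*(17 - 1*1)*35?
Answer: -6181020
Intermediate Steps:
U = -89580 (U = 20 + 5*(-32*(17 - 1*1)*35) = 20 + 5*(-32*(17 - 1)*35) = 20 + 5*(-32*16*35) = 20 + 5*(-512*35) = 20 + 5*(-17920) = 20 - 89600 = -89580)
U*69 = -89580*69 = -6181020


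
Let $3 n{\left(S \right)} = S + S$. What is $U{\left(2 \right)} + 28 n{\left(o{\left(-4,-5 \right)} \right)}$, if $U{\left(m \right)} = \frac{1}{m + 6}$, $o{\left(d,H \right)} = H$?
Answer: $- \frac{2237}{24} \approx -93.208$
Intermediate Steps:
$n{\left(S \right)} = \frac{2 S}{3}$ ($n{\left(S \right)} = \frac{S + S}{3} = \frac{2 S}{3}$)
$U{\left(m \right)} = \frac{1}{6 + m}$
$U{\left(2 \right)} + 28 n{\left(o{\left(-4,-5 \right)} \right)} = \frac{1}{6 + 2} + 28 \cdot \frac{2}{3} \left(-5\right) = \frac{1}{8} + 28 \left(- \frac{10}{3}\right) = \frac{1}{8} - \frac{280}{3} = - \frac{2237}{24}$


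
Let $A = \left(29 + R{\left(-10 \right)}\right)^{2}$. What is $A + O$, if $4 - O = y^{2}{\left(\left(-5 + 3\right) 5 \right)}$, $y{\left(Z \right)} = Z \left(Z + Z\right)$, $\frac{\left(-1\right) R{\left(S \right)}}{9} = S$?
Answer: $-25835$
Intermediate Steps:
$R{\left(S \right)} = - 9 S$
$y{\left(Z \right)} = 2 Z^{2}$ ($y{\left(Z \right)} = Z 2 Z = 2 Z^{2}$)
$A = 14161$ ($A = \left(29 - -90\right)^{2} = \left(29 + 90\right)^{2} = 119^{2} = 14161$)
$O = -39996$ ($O = 4 - \left(2 \left(\left(-5 + 3\right) 5\right)^{2}\right)^{2} = 4 - \left(2 \left(\left(-2\right) 5\right)^{2}\right)^{2} = 4 - \left(2 \left(-10\right)^{2}\right)^{2} = 4 - \left(2 \cdot 100\right)^{2} = 4 - 200^{2} = 4 - 40000 = -39996$)
$A + O = 14161 - 39996 = -25835$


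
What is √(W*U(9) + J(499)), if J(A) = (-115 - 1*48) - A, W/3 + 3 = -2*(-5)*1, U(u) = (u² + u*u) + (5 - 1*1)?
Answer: 2*√706 ≈ 53.141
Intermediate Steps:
U(u) = 4 + 2*u² (U(u) = (u² + u²) + (5 - 1) = 2*u² + 4 = 4 + 2*u²)
W = 21 (W = -9 + 3*(-2*(-5)*1) = -9 + 3*(10*1) = -9 + 3*10 = -9 + 30 = 21)
J(A) = -163 - A (J(A) = (-115 - 48) - A = -163 - A)
√(W*U(9) + J(499)) = √(21*(4 + 2*9²) + (-163 - 1*499)) = √(21*(4 + 2*81) + (-163 - 499)) = √(21*(4 + 162) - 662) = √(21*166 - 662) = √(3486 - 662) = √2824 = 2*√706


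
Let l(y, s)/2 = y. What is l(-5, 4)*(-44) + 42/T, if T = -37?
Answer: 16238/37 ≈ 438.86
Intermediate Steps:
l(y, s) = 2*y
l(-5, 4)*(-44) + 42/T = (2*(-5))*(-44) + 42/(-37) = -10*(-44) + 42*(-1/37) = 440 - 42/37 = 16238/37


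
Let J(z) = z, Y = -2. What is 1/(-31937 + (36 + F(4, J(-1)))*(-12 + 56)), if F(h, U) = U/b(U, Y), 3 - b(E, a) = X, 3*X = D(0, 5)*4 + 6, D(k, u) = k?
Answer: -1/30397 ≈ -3.2898e-5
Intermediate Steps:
X = 2 (X = (0*4 + 6)/3 = (0 + 6)/3 = (1/3)*6 = 2)
b(E, a) = 1 (b(E, a) = 3 - 1*2 = 3 - 2 = 1)
F(h, U) = U (F(h, U) = U/1 = U*1 = U)
1/(-31937 + (36 + F(4, J(-1)))*(-12 + 56)) = 1/(-31937 + (36 - 1)*(-12 + 56)) = 1/(-31937 + 35*44) = 1/(-31937 + 1540) = 1/(-30397) = -1/30397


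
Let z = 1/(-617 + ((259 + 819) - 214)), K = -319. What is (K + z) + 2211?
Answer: 467325/247 ≈ 1892.0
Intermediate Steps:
z = 1/247 (z = 1/(-617 + (1078 - 214)) = 1/(-617 + 864) = 1/247 ≈ 0.0040486)
(K + z) + 2211 = (-319 + 1/247) + 2211 = -78792/247 + 2211 = 467325/247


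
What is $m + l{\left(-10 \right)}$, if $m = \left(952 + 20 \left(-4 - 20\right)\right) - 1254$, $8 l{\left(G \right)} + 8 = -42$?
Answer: $- \frac{3153}{4} \approx -788.25$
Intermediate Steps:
$l{\left(G \right)} = - \frac{25}{4}$ ($l{\left(G \right)} = -1 + \frac{1}{8} \left(-42\right) = -1 - \frac{21}{4} = - \frac{25}{4}$)
$m = -782$ ($m = \left(952 + 20 \left(-24\right)\right) - 1254 = \left(952 - 480\right) - 1254 = 472 - 1254 = -782$)
$m + l{\left(-10 \right)} = -782 - \frac{25}{4} = - \frac{3153}{4}$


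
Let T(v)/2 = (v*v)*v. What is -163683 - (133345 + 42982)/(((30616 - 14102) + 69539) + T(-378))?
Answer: -17667001830106/107934251 ≈ -1.6368e+5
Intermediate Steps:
T(v) = 2*v³ (T(v) = 2*((v*v)*v) = 2*(v²*v) = 2*v³)
-163683 - (133345 + 42982)/(((30616 - 14102) + 69539) + T(-378)) = -163683 - (133345 + 42982)/(((30616 - 14102) + 69539) + 2*(-378)³) = -163683 - 176327/((16514 + 69539) + 2*(-54010152)) = -163683 - 176327/(86053 - 108020304) = -163683 - 176327/(-107934251) = -163683 - 176327*(-1)/107934251 = -163683 - 1*(-176327/107934251) = -163683 + 176327/107934251 = -17667001830106/107934251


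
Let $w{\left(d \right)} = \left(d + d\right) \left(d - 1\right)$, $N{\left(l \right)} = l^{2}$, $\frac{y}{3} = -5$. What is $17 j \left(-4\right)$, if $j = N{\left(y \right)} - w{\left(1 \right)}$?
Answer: $-15300$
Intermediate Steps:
$y = -15$ ($y = 3 \left(-5\right) = -15$)
$w{\left(d \right)} = 2 d \left(-1 + d\right)$
$j = 225$ ($j = \left(-15\right)^{2} - 2 \cdot 1 \left(-1 + 1\right) = 225 - 2 \cdot 1 \cdot 0 = 225 - 0 = 225 + 0 = 225$)
$17 j \left(-4\right) = 17 \cdot 225 \left(-4\right) = 3825 \left(-4\right) = -15300$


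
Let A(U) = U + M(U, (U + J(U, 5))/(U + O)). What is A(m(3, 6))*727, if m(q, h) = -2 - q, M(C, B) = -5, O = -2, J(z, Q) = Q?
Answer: -7270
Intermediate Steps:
A(U) = -5 + U (A(U) = U - 5 = -5 + U)
A(m(3, 6))*727 = (-5 + (-2 - 1*3))*727 = (-5 + (-2 - 3))*727 = (-5 - 5)*727 = -10*727 = -7270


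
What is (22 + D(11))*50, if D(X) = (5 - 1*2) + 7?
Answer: 1600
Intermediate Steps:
D(X) = 10 (D(X) = (5 - 2) + 7 = 3 + 7 = 10)
(22 + D(11))*50 = (22 + 10)*50 = 32*50 = 1600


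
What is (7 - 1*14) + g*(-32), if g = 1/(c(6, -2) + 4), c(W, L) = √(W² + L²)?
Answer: -5/3 - 8*√10/3 ≈ -10.099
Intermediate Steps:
c(W, L) = √(L² + W²)
g = 1/(4 + 2*√10) (g = 1/(√((-2)² + 6²) + 4) = 1/(√(4 + 36) + 4) = 1/(√40 + 4) = 1/(2*√10 + 4) = 1/(4 + 2*√10) ≈ 0.096856)
(7 - 1*14) + g*(-32) = (7 - 1*14) + (-⅙ + √10/12)*(-32) = (7 - 14) + (16/3 - 8*√10/3) = -7 + (16/3 - 8*√10/3) = -5/3 - 8*√10/3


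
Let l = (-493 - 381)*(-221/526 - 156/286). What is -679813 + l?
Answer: -1964257490/2893 ≈ -6.7897e+5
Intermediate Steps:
l = 2441519/2893 (l = -874*(-221*1/526 - 156*1/286) = -874*(-221/526 - 6/11) = -874*(-5587/5786) = 2441519/2893 ≈ 843.94)
-679813 + l = -679813 + 2441519/2893 = -1964257490/2893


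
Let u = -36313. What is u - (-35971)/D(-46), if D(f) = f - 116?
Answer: -5918677/162 ≈ -36535.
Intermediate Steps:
D(f) = -116 + f
u - (-35971)/D(-46) = -36313 - (-35971)/(-116 - 46) = -36313 - (-35971)/(-162) = -36313 - (-35971)*(-1)/162 = -36313 - 1*35971/162 = -36313 - 35971/162 = -5918677/162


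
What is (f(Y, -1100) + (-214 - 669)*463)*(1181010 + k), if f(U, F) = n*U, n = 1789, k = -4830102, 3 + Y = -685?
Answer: 5983273837812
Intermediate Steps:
Y = -688 (Y = -3 - 685 = -688)
f(U, F) = 1789*U
(f(Y, -1100) + (-214 - 669)*463)*(1181010 + k) = (1789*(-688) + (-214 - 669)*463)*(1181010 - 4830102) = (-1230832 - 883*463)*(-3649092) = (-1230832 - 408829)*(-3649092) = -1639661*(-3649092) = 5983273837812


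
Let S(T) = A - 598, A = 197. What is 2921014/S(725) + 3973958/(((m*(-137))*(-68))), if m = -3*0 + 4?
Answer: -53627554269/7471432 ≈ -7177.7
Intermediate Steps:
m = 4 (m = 0 + 4 = 4)
S(T) = -401 (S(T) = 197 - 598 = -401)
2921014/S(725) + 3973958/(((m*(-137))*(-68))) = 2921014/(-401) + 3973958/(((4*(-137))*(-68))) = 2921014*(-1/401) + 3973958/((-548*(-68))) = -2921014/401 + 3973958/37264 = -2921014/401 + 3973958*(1/37264) = -2921014/401 + 1986979/18632 = -53627554269/7471432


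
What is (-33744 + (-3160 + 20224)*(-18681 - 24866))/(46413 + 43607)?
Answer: -185779938/22505 ≈ -8255.0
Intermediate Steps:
(-33744 + (-3160 + 20224)*(-18681 - 24866))/(46413 + 43607) = (-33744 + 17064*(-43547))/90020 = (-33744 - 743086008)*(1/90020) = -743119752*1/90020 = -185779938/22505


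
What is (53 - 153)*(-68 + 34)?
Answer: 3400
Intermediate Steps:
(53 - 153)*(-68 + 34) = -100*(-34) = 3400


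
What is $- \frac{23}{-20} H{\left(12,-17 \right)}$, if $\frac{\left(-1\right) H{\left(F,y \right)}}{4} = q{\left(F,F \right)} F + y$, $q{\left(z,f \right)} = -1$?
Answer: $\frac{667}{5} \approx 133.4$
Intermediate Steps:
$H{\left(F,y \right)} = - 4 y + 4 F$ ($H{\left(F,y \right)} = - 4 \left(- F + y\right) = - 4 \left(y - F\right) = - 4 y + 4 F$)
$- \frac{23}{-20} H{\left(12,-17 \right)} = - \frac{23}{-20} \left(\left(-4\right) \left(-17\right) + 4 \cdot 12\right) = \left(-23\right) \left(- \frac{1}{20}\right) \left(68 + 48\right) = \frac{23}{20} \cdot 116 = \frac{667}{5}$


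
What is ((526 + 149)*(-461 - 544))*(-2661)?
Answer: 1805155875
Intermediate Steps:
((526 + 149)*(-461 - 544))*(-2661) = (675*(-1005))*(-2661) = -678375*(-2661) = 1805155875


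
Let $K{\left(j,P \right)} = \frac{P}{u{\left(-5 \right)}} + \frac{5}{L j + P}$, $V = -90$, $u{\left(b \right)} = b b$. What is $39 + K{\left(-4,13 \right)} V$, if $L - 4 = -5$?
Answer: $- \frac{2913}{85} \approx -34.271$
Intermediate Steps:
$L = -1$ ($L = 4 - 5 = -1$)
$u{\left(b \right)} = b^{2}$
$K{\left(j,P \right)} = \frac{5}{P - j} + \frac{P}{25}$ ($K{\left(j,P \right)} = \frac{P}{\left(-5\right)^{2}} + \frac{5}{- j + P} = \frac{P}{25} + \frac{5}{P - j} = \frac{5}{P - j} + \frac{P}{25}$)
$39 + K{\left(-4,13 \right)} V = 39 + \frac{125 + 13^{2} - 13 \left(-4\right)}{25 \left(13 - -4\right)} \left(-90\right) = 39 + \frac{125 + 169 + 52}{25 \left(13 + 4\right)} \left(-90\right) = 39 + \frac{1}{25} \cdot \frac{1}{17} \cdot 346 \left(-90\right) = 39 + \frac{346}{425} \left(-90\right) = 39 - \frac{6228}{85} = - \frac{2913}{85}$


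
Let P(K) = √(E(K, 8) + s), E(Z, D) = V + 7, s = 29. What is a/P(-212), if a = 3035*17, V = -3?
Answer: 51595*√33/33 ≈ 8981.5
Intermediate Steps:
E(Z, D) = 4 (E(Z, D) = -3 + 7 = 4)
P(K) = √33 (P(K) = √(4 + 29) = √33)
a = 51595
a/P(-212) = 51595/(√33) = 51595*(√33/33) = 51595*√33/33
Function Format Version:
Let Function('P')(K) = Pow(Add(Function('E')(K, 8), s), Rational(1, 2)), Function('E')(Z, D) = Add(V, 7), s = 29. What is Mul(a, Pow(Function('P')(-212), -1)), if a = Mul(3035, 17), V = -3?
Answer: Mul(Rational(51595, 33), Pow(33, Rational(1, 2))) ≈ 8981.5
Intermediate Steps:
Function('E')(Z, D) = 4 (Function('E')(Z, D) = Add(-3, 7) = 4)
Function('P')(K) = Pow(33, Rational(1, 2)) (Function('P')(K) = Pow(Add(4, 29), Rational(1, 2)) = Pow(33, Rational(1, 2)))
a = 51595
Mul(a, Pow(Function('P')(-212), -1)) = Mul(51595, Pow(Pow(33, Rational(1, 2)), -1)) = Mul(51595, Mul(Rational(1, 33), Pow(33, Rational(1, 2)))) = Mul(Rational(51595, 33), Pow(33, Rational(1, 2)))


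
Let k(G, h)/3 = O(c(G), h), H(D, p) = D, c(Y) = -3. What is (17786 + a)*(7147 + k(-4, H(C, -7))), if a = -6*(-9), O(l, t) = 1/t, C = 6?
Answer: 127511400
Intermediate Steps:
a = 54
k(G, h) = 3/h
(17786 + a)*(7147 + k(-4, H(C, -7))) = (17786 + 54)*(7147 + 3/6) = 17840*(7147 + 3*(⅙)) = 17840*(7147 + ½) = 17840*(14295/2) = 127511400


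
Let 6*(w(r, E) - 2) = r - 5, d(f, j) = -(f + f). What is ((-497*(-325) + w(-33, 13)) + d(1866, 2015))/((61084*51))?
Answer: 236683/4672926 ≈ 0.050650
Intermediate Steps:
d(f, j) = -2*f
w(r, E) = 7/6 + r/6 (w(r, E) = 2 + (r - 5)/6 = 2 + (-5 + r)/6 = 2 + (-⅚ + r/6) = 7/6 + r/6)
((-497*(-325) + w(-33, 13)) + d(1866, 2015))/((61084*51)) = ((-497*(-325) + (7/6 + (⅙)*(-33))) - 2*1866)/((61084*51)) = ((161525 + (7/6 - 11/2)) - 3732)/3115284 = ((161525 - 13/3) - 3732)*(1/3115284) = (484562/3 - 3732)*(1/3115284) = (473366/3)*(1/3115284) = 236683/4672926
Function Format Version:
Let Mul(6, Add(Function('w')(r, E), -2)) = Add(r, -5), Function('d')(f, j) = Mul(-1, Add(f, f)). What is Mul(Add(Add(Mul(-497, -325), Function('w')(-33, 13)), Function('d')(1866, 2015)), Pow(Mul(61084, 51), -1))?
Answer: Rational(236683, 4672926) ≈ 0.050650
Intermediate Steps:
Function('d')(f, j) = Mul(-2, f) (Function('d')(f, j) = Mul(-1, Mul(2, f)) = Mul(-2, f))
Function('w')(r, E) = Add(Rational(7, 6), Mul(Rational(1, 6), r)) (Function('w')(r, E) = Add(2, Mul(Rational(1, 6), Add(r, -5))) = Add(2, Mul(Rational(1, 6), Add(-5, r))) = Add(2, Add(Rational(-5, 6), Mul(Rational(1, 6), r))) = Add(Rational(7, 6), Mul(Rational(1, 6), r)))
Mul(Add(Add(Mul(-497, -325), Function('w')(-33, 13)), Function('d')(1866, 2015)), Pow(Mul(61084, 51), -1)) = Mul(Add(Add(Mul(-497, -325), Add(Rational(7, 6), Mul(Rational(1, 6), -33))), Mul(-2, 1866)), Pow(Mul(61084, 51), -1)) = Mul(Add(Add(161525, Add(Rational(7, 6), Rational(-11, 2))), -3732), Pow(3115284, -1)) = Mul(Add(Add(161525, Rational(-13, 3)), -3732), Rational(1, 3115284)) = Mul(Add(Rational(484562, 3), -3732), Rational(1, 3115284)) = Mul(Rational(473366, 3), Rational(1, 3115284)) = Rational(236683, 4672926)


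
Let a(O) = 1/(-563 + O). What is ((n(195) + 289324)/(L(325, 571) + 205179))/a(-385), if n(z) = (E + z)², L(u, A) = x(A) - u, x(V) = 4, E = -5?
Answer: -51416992/34143 ≈ -1505.9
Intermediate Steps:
L(u, A) = 4 - u
n(z) = (-5 + z)²
((n(195) + 289324)/(L(325, 571) + 205179))/a(-385) = (((-5 + 195)² + 289324)/((4 - 1*325) + 205179))/(1/(-563 - 385)) = ((190² + 289324)/((4 - 325) + 205179))/(1/(-948)) = ((36100 + 289324)/(-321 + 205179))/(-1/948) = (325424/204858)*(-948) = (325424*(1/204858))*(-948) = (162712/102429)*(-948) = -51416992/34143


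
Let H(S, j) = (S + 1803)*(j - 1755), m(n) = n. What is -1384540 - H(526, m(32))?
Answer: 2628327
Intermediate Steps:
H(S, j) = (-1755 + j)*(1803 + S) (H(S, j) = (1803 + S)*(-1755 + j) = (-1755 + j)*(1803 + S))
-1384540 - H(526, m(32)) = -1384540 - (-3164265 - 1755*526 + 1803*32 + 526*32) = -1384540 - (-3164265 - 923130 + 57696 + 16832) = -1384540 - 1*(-4012867) = -1384540 + 4012867 = 2628327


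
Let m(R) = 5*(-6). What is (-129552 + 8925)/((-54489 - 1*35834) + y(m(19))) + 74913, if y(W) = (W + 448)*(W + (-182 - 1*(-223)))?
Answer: 713559728/9525 ≈ 74914.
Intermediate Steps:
m(R) = -30
y(W) = (41 + W)*(448 + W) (y(W) = (448 + W)*(W + (-182 + 223)) = (448 + W)*(W + 41) = (448 + W)*(41 + W) = (41 + W)*(448 + W))
(-129552 + 8925)/((-54489 - 1*35834) + y(m(19))) + 74913 = (-129552 + 8925)/((-54489 - 1*35834) + (18368 + (-30)² + 489*(-30))) + 74913 = -120627/((-54489 - 35834) + (18368 + 900 - 14670)) + 74913 = -120627/(-90323 + 4598) + 74913 = -120627/(-85725) + 74913 = -120627*(-1/85725) + 74913 = 13403/9525 + 74913 = 713559728/9525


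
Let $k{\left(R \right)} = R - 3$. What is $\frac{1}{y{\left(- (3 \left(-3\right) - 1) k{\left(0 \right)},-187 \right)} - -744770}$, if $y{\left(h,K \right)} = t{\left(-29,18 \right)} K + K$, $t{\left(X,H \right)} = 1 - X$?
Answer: $\frac{1}{738973} \approx 1.3532 \cdot 10^{-6}$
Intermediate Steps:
$k{\left(R \right)} = -3 + R$ ($k{\left(R \right)} = R - 3 = -3 + R$)
$y{\left(h,K \right)} = 31 K$ ($y{\left(h,K \right)} = \left(1 - -29\right) K + K = \left(1 + 29\right) K + K = 30 K + K = 31 K$)
$\frac{1}{y{\left(- (3 \left(-3\right) - 1) k{\left(0 \right)},-187 \right)} - -744770} = \frac{1}{31 \left(-187\right) - -744770} = \frac{1}{-5797 + 744770} = \frac{1}{738973}$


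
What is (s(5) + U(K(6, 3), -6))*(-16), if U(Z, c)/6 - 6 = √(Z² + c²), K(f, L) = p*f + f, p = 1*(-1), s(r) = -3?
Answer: -1104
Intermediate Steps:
p = -1
K(f, L) = 0 (K(f, L) = -f + f = 0)
U(Z, c) = 36 + 6*√(Z² + c²)
(s(5) + U(K(6, 3), -6))*(-16) = (-3 + (36 + 6*√(0² + (-6)²)))*(-16) = (-3 + (36 + 6*√(0 + 36)))*(-16) = (-3 + (36 + 6*√36))*(-16) = (-3 + (36 + 6*6))*(-16) = (-3 + (36 + 36))*(-16) = (-3 + 72)*(-16) = 69*(-16) = -1104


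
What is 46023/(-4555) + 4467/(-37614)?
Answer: -583818769/57110590 ≈ -10.223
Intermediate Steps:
46023/(-4555) + 4467/(-37614) = 46023*(-1/4555) + 4467*(-1/37614) = -46023/4555 - 1489/12538 = -583818769/57110590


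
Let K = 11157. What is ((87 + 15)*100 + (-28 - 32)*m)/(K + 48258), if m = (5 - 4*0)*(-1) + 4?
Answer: 684/3961 ≈ 0.17268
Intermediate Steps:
m = -1 (m = (5 + 0)*(-1) + 4 = 5*(-1) + 4 = -5 + 4 = -1)
((87 + 15)*100 + (-28 - 32)*m)/(K + 48258) = ((87 + 15)*100 + (-28 - 32)*(-1))/(11157 + 48258) = (102*100 - 60*(-1))/59415 = (10200 + 60)*(1/59415) = 10260*(1/59415) = 684/3961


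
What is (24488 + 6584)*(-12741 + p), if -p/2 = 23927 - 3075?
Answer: -1691715040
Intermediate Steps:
p = -41704 (p = -2*(23927 - 3075) = -2*20852 = -41704)
(24488 + 6584)*(-12741 + p) = (24488 + 6584)*(-12741 - 41704) = 31072*(-54445) = -1691715040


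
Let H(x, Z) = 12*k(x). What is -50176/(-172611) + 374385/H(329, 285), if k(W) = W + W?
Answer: 21673052977/454312152 ≈ 47.705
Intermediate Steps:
k(W) = 2*W
H(x, Z) = 24*x (H(x, Z) = 12*(2*x) = 24*x)
-50176/(-172611) + 374385/H(329, 285) = -50176/(-172611) + 374385/((24*329)) = -50176*(-1/172611) + 374385/7896 = 50176/172611 + 374385*(1/7896) = 50176/172611 + 124795/2632 = 21673052977/454312152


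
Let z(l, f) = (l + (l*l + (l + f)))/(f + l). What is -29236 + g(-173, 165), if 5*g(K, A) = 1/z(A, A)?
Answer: -12279119/420 ≈ -29236.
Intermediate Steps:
z(l, f) = (f + l² + 2*l)/(f + l) (z(l, f) = (l + (l² + (f + l)))/(f + l) = (l + (f + l + l²))/(f + l) = (f + l² + 2*l)/(f + l))
g(K, A) = 2*A/(5*(A² + 3*A)) (g(K, A) = 1/(5*(((A + A² + 2*A)/(A + A)))) = 1/(5*(((A² + 3*A)/((2*A))))) = 1/(5*(((1/(2*A))*(A² + 3*A)))) = 1/(5*(((A² + 3*A)/(2*A)))) = (2*A/(A² + 3*A))/5 = 2*A/(5*(A² + 3*A)))
-29236 + g(-173, 165) = -29236 + 2/(5*(3 + 165)) = -29236 + (⅖)/168 = -29236 + (⅖)*(1/168) = -29236 + 1/420 = -12279119/420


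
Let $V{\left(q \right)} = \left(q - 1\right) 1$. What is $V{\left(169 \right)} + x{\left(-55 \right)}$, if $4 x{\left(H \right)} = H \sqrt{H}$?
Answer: $168 - \frac{55 i \sqrt{55}}{4} \approx 168.0 - 101.97 i$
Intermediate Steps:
$V{\left(q \right)} = -1 + q$ ($V{\left(q \right)} = \left(-1 + q\right) 1 = -1 + q$)
$x{\left(H \right)} = \frac{H^{\frac{3}{2}}}{4}$ ($x{\left(H \right)} = \frac{H \sqrt{H}}{4} = \frac{H^{\frac{3}{2}}}{4}$)
$V{\left(169 \right)} + x{\left(-55 \right)} = \left(-1 + 169\right) + \frac{\left(-55\right)^{\frac{3}{2}}}{4} = 168 + \frac{\left(-55\right) i \sqrt{55}}{4} = 168 - \frac{55 i \sqrt{55}}{4}$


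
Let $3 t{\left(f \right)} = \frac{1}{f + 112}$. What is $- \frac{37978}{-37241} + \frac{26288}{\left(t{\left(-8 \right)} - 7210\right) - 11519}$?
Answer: $- \frac{83522889130}{217615809727} \approx -0.38381$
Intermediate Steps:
$t{\left(f \right)} = \frac{1}{3 \left(112 + f\right)}$ ($t{\left(f \right)} = \frac{1}{3 \left(f + 112\right)} = \frac{1}{3 \left(112 + f\right)}$)
$- \frac{37978}{-37241} + \frac{26288}{\left(t{\left(-8 \right)} - 7210\right) - 11519} = - \frac{37978}{-37241} + \frac{26288}{\left(\frac{1}{3 \left(112 - 8\right)} - 7210\right) - 11519} = \left(-37978\right) \left(- \frac{1}{37241}\right) + \frac{26288}{\left(\frac{1}{3 \cdot 104} - 7210\right) - 11519} = \frac{37978}{37241} + \frac{26288}{\left(\frac{1}{3} \cdot \frac{1}{104} - 7210\right) - 11519} = \frac{37978}{37241} + \frac{26288}{\left(\frac{1}{312} - 7210\right) - 11519} = \frac{37978}{37241} + \frac{26288}{- \frac{2249519}{312} - 11519} = \frac{37978}{37241} + \frac{26288}{- \frac{5843447}{312}} = \frac{37978}{37241} + 26288 \left(- \frac{312}{5843447}\right) = \frac{37978}{37241} - \frac{8201856}{5843447} = - \frac{83522889130}{217615809727}$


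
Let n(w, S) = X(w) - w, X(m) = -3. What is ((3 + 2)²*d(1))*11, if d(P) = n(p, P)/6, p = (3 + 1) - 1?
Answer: -275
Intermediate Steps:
p = 3 (p = 4 - 1 = 3)
n(w, S) = -3 - w
d(P) = -1 (d(P) = (-3 - 1*3)/6 = (-3 - 3)*(⅙) = -6*⅙ = -1)
((3 + 2)²*d(1))*11 = ((3 + 2)²*(-1))*11 = (5²*(-1))*11 = (25*(-1))*11 = -25*11 = -275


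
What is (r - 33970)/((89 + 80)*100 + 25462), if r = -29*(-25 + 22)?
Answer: -33883/42362 ≈ -0.79984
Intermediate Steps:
r = 87 (r = -29*(-3) = 87)
(r - 33970)/((89 + 80)*100 + 25462) = (87 - 33970)/((89 + 80)*100 + 25462) = -33883/(169*100 + 25462) = -33883/(16900 + 25462) = -33883/42362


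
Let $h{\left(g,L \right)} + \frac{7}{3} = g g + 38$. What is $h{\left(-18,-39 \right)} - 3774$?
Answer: $- \frac{10243}{3} \approx -3414.3$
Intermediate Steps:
$h{\left(g,L \right)} = \frac{107}{3} + g^{2}$ ($h{\left(g,L \right)} = - \frac{7}{3} + \left(g g + 38\right) = - \frac{7}{3} + \left(g^{2} + 38\right) = - \frac{7}{3} + \left(38 + g^{2}\right) = \frac{107}{3} + g^{2}$)
$h{\left(-18,-39 \right)} - 3774 = \left(\frac{107}{3} + \left(-18\right)^{2}\right) - 3774 = \left(\frac{107}{3} + 324\right) - 3774 = \frac{1079}{3} - 3774 = - \frac{10243}{3}$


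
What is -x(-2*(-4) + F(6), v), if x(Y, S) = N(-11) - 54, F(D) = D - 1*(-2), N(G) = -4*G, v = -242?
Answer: 10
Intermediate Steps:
F(D) = 2 + D (F(D) = D + 2 = 2 + D)
x(Y, S) = -10 (x(Y, S) = -4*(-11) - 54 = 44 - 54 = -10)
-x(-2*(-4) + F(6), v) = -1*(-10) = 10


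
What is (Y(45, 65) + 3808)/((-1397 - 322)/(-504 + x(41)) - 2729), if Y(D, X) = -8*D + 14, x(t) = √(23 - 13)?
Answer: -2396797985076/1886968973399 - 5951178*√10/1886968973399 ≈ -1.2702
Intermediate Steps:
x(t) = √10
Y(D, X) = 14 - 8*D
(Y(45, 65) + 3808)/((-1397 - 322)/(-504 + x(41)) - 2729) = ((14 - 8*45) + 3808)/((-1397 - 322)/(-504 + √10) - 2729) = ((14 - 360) + 3808)/(-1719/(-504 + √10) - 2729) = (-346 + 3808)/(-2729 - 1719/(-504 + √10)) = 3462/(-2729 - 1719/(-504 + √10))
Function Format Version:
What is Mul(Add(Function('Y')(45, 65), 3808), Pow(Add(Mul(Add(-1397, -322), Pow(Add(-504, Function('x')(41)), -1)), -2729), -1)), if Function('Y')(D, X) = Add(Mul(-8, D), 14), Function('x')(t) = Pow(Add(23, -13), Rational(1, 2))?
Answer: Add(Rational(-2396797985076, 1886968973399), Mul(Rational(-5951178, 1886968973399), Pow(10, Rational(1, 2)))) ≈ -1.2702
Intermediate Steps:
Function('x')(t) = Pow(10, Rational(1, 2))
Function('Y')(D, X) = Add(14, Mul(-8, D))
Mul(Add(Function('Y')(45, 65), 3808), Pow(Add(Mul(Add(-1397, -322), Pow(Add(-504, Function('x')(41)), -1)), -2729), -1)) = Mul(Add(Add(14, Mul(-8, 45)), 3808), Pow(Add(Mul(Add(-1397, -322), Pow(Add(-504, Pow(10, Rational(1, 2))), -1)), -2729), -1)) = Mul(Add(Add(14, -360), 3808), Pow(Add(Mul(-1719, Pow(Add(-504, Pow(10, Rational(1, 2))), -1)), -2729), -1)) = Mul(Add(-346, 3808), Pow(Add(-2729, Mul(-1719, Pow(Add(-504, Pow(10, Rational(1, 2))), -1))), -1)) = Mul(3462, Pow(Add(-2729, Mul(-1719, Pow(Add(-504, Pow(10, Rational(1, 2))), -1))), -1))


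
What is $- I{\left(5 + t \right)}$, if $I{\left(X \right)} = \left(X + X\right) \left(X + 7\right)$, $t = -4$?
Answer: $-16$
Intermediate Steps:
$I{\left(X \right)} = 2 X \left(7 + X\right)$
$- I{\left(5 + t \right)} = - 2 \left(5 - 4\right) \left(7 + \left(5 - 4\right)\right) = - 2 \cdot 1 \left(7 + 1\right) = - 2 \cdot 1 \cdot 8 = \left(-1\right) 16 = -16$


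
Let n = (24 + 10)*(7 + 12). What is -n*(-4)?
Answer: 2584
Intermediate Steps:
n = 646 (n = 34*19 = 646)
-n*(-4) = -1*646*(-4) = -646*(-4) = 2584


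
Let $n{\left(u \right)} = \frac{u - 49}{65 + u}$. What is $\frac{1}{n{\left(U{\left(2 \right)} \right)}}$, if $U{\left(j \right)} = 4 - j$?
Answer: $- \frac{67}{47} \approx -1.4255$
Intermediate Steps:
$n{\left(u \right)} = \frac{-49 + u}{65 + u}$
$\frac{1}{n{\left(U{\left(2 \right)} \right)}} = \frac{1}{\frac{1}{65 + \left(4 - 2\right)} \left(-49 + \left(4 - 2\right)\right)} = \frac{1}{\frac{1}{65 + 2} \left(-49 + 2\right)} = \frac{1}{\frac{1}{67} \left(-47\right)} = \frac{1}{- \frac{47}{67}} = - \frac{67}{47}$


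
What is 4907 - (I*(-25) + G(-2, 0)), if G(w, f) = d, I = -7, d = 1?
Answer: 4731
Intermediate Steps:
G(w, f) = 1
4907 - (I*(-25) + G(-2, 0)) = 4907 - (-7*(-25) + 1) = 4907 - (175 + 1) = 4907 - 1*176 = 4907 - 176 = 4731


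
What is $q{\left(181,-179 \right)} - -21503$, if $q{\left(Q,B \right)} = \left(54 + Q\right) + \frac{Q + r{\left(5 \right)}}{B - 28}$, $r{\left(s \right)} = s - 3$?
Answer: $\frac{1499861}{69} \approx 21737.0$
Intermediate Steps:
$r{\left(s \right)} = -3 + s$
$q{\left(Q,B \right)} = 54 + Q + \frac{2 + Q}{-28 + B}$ ($q{\left(Q,B \right)} = \left(54 + Q\right) + \frac{Q + \left(-3 + 5\right)}{B - 28} = \left(54 + Q\right) + \frac{Q + 2}{-28 + B} = \left(54 + Q\right) + \frac{2 + Q}{-28 + B} = 54 + Q + \frac{2 + Q}{-28 + B}$)
$q{\left(181,-179 \right)} - -21503 = \frac{-1510 - 4887 + 54 \left(-179\right) - 32399}{-28 - 179} - -21503 = \frac{-1510 - 4887 - 9666 - 32399}{-207} + 21503 = \left(- \frac{1}{207}\right) \left(-48462\right) + 21503 = \frac{16154}{69} + 21503 = \frac{1499861}{69}$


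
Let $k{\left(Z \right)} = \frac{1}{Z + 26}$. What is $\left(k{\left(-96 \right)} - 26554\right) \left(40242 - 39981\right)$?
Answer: $- \frac{485141841}{70} \approx -6.9306 \cdot 10^{6}$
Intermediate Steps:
$k{\left(Z \right)} = \frac{1}{26 + Z}$
$\left(k{\left(-96 \right)} - 26554\right) \left(40242 - 39981\right) = \left(\frac{1}{26 - 96} - 26554\right) \left(40242 - 39981\right) = \left(\frac{1}{-70} - 26554\right) 261 = \left(- \frac{1}{70} - 26554\right) 261 = \left(- \frac{1858781}{70}\right) 261 = - \frac{485141841}{70}$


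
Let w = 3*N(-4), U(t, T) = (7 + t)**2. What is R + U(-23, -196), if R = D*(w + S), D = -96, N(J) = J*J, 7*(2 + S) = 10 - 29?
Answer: -27296/7 ≈ -3899.4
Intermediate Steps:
S = -33/7 (S = -2 + (10 - 29)/7 = -2 + (1/7)*(-19) = -2 - 19/7 = -33/7 ≈ -4.7143)
N(J) = J**2
w = 48 (w = 3*(-4)**2 = 3*16 = 48)
R = -29088/7 (R = -96*(48 - 33/7) = -96*303/7 = -29088/7 ≈ -4155.4)
R + U(-23, -196) = -29088/7 + (7 - 23)**2 = -29088/7 + (-16)**2 = -29088/7 + 256 = -27296/7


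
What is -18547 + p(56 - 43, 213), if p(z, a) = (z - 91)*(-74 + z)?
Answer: -13789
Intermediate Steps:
p(z, a) = (-91 + z)*(-74 + z)
-18547 + p(56 - 43, 213) = -18547 + (6734 + (56 - 43)² - 165*(56 - 43)) = -18547 + (6734 + 13² - 165*13) = -18547 + (6734 + 169 - 2145) = -18547 + 4758 = -13789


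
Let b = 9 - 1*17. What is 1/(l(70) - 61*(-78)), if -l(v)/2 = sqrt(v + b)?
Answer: 2379/11319158 + sqrt(62)/11319158 ≈ 0.00021087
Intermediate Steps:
b = -8 (b = 9 - 17 = -8)
l(v) = -2*sqrt(-8 + v) (l(v) = -2*sqrt(v - 8) = -2*sqrt(-8 + v))
1/(l(70) - 61*(-78)) = 1/(-2*sqrt(-8 + 70) - 61*(-78)) = 1/(-2*sqrt(62) + 4758) = 1/(4758 - 2*sqrt(62))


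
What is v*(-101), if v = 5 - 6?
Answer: 101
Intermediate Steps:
v = -1
v*(-101) = -1*(-101) = 101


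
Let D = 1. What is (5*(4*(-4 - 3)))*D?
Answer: -140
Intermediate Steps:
(5*(4*(-4 - 3)))*D = (5*(4*(-4 - 3)))*1 = (5*(4*(-7)))*1 = (5*(-28))*1 = -140*1 = -140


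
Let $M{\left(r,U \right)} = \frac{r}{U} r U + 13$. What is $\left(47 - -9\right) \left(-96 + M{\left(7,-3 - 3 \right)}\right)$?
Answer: $-1904$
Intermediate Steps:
$M{\left(r,U \right)} = 13 + r^{2}$ ($M{\left(r,U \right)} = \frac{r^{2}}{U} U + 13 = r^{2} + 13 = 13 + r^{2}$)
$\left(47 - -9\right) \left(-96 + M{\left(7,-3 - 3 \right)}\right) = \left(47 - -9\right) \left(-96 + \left(13 + 7^{2}\right)\right) = \left(47 + 9\right) \left(-96 + \left(13 + 49\right)\right) = 56 \left(-96 + 62\right) = 56 \left(-34\right) = -1904$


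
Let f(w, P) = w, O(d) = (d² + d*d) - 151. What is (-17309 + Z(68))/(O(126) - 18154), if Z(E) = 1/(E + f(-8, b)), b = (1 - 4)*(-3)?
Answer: -1038539/806820 ≈ -1.2872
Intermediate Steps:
b = 9 (b = -3*(-3) = 9)
O(d) = -151 + 2*d² (O(d) = (d² + d²) - 151 = 2*d² - 151 = -151 + 2*d²)
Z(E) = 1/(-8 + E) (Z(E) = 1/(E - 8) = 1/(-8 + E))
(-17309 + Z(68))/(O(126) - 18154) = (-17309 + 1/(-8 + 68))/((-151 + 2*126²) - 18154) = (-17309 + 1/60)/((-151 + 2*15876) - 18154) = (-17309 + 1/60)/((-151 + 31752) - 18154) = -1038539/(60*(31601 - 18154)) = -1038539/60/13447 = -1038539/60*1/13447 = -1038539/806820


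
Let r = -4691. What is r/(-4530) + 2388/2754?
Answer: 1318703/693090 ≈ 1.9026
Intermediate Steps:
r/(-4530) + 2388/2754 = -4691/(-4530) + 2388/2754 = -4691*(-1/4530) + 2388*(1/2754) = 4691/4530 + 398/459 = 1318703/693090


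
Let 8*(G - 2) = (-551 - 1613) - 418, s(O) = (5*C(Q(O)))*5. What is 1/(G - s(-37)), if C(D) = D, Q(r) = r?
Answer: 4/2417 ≈ 0.0016549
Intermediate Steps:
s(O) = 25*O (s(O) = (5*O)*5 = 25*O)
G = -1283/4 (G = 2 + ((-551 - 1613) - 418)/8 = 2 + (-2164 - 418)/8 = 2 + (⅛)*(-2582) = 2 - 1291/4 = -1283/4 ≈ -320.75)
1/(G - s(-37)) = 1/(-1283/4 - 25*(-37)) = 1/(-1283/4 - 1*(-925)) = 1/(-1283/4 + 925) = 1/(2417/4) = 4/2417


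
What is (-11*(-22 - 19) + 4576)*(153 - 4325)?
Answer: -20972644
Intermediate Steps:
(-11*(-22 - 19) + 4576)*(153 - 4325) = (-11*(-41) + 4576)*(-4172) = (451 + 4576)*(-4172) = 5027*(-4172) = -20972644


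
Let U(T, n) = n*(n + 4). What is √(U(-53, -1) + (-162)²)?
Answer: √26241 ≈ 161.99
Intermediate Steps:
U(T, n) = n*(4 + n)
√(U(-53, -1) + (-162)²) = √(-(4 - 1) + (-162)²) = √(-1*3 + 26244) = √(-3 + 26244) = √26241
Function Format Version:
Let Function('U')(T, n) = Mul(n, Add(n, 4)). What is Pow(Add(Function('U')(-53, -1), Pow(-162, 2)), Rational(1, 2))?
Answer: Pow(26241, Rational(1, 2)) ≈ 161.99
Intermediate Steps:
Function('U')(T, n) = Mul(n, Add(4, n))
Pow(Add(Function('U')(-53, -1), Pow(-162, 2)), Rational(1, 2)) = Pow(Add(Mul(-1, Add(4, -1)), Pow(-162, 2)), Rational(1, 2)) = Pow(Add(Mul(-1, 3), 26244), Rational(1, 2)) = Pow(Add(-3, 26244), Rational(1, 2)) = Pow(26241, Rational(1, 2))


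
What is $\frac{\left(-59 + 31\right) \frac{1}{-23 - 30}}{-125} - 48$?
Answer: $- \frac{318028}{6625} \approx -48.004$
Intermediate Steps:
$\frac{\left(-59 + 31\right) \frac{1}{-23 - 30}}{-125} - 48 = - \frac{28}{-53} \left(- \frac{1}{125}\right) - 48 = \left(-28\right) \left(- \frac{1}{53}\right) \left(- \frac{1}{125}\right) - 48 = \frac{28}{53} \left(- \frac{1}{125}\right) - 48 = - \frac{28}{6625} - 48 = - \frac{318028}{6625}$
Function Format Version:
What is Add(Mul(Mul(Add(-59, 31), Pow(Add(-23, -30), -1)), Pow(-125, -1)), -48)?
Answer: Rational(-318028, 6625) ≈ -48.004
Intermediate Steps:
Add(Mul(Mul(Add(-59, 31), Pow(Add(-23, -30), -1)), Pow(-125, -1)), -48) = Add(Mul(Mul(-28, Pow(-53, -1)), Rational(-1, 125)), -48) = Add(Mul(Mul(-28, Rational(-1, 53)), Rational(-1, 125)), -48) = Add(Mul(Rational(28, 53), Rational(-1, 125)), -48) = Add(Rational(-28, 6625), -48) = Rational(-318028, 6625)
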